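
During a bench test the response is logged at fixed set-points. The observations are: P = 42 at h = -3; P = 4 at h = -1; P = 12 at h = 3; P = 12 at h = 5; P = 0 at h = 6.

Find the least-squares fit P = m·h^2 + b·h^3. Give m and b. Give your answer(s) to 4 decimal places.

m = 3.0574, b = -0.5121

Normal-equation sums: Σh^2·h^2 = 2084, Σh^2·h^3 = 10900, Σh^3·h^3 = 63740.
And Σh^2·P = 790, Σh^3·P = 686.
XᵀX·[m, b]ᵀ = XᵀP becomes [[2084, 10900]; [10900, 63740]]·[m, b]ᵀ = [790, 686]ᵀ.
det = 2084·63740 − 10900² = 14024160.
m = (790·63740 − 10900·686)/14024160 = 178655/58434; b = (2084·686 − 10900·790)/14024160 = -74806/146085.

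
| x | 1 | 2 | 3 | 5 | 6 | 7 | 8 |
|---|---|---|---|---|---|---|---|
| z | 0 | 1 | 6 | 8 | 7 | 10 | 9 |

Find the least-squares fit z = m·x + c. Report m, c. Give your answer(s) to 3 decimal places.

m = 1.356, c = -0.342

With design matrix A, AᵀA = [[188, 32]; [32, 7]] and Aᵀz = [244, 41]ᵀ.
Δ = 188·7 − 32² = 292.
m = (244·7 − 32·41)/292 = 99/73; c = (188·41 − 32·244)/292 = -25/73.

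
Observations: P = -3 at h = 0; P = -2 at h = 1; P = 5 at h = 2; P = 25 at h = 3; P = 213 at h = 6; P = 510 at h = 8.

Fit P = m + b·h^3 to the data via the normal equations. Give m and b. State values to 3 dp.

m = -2.837, b = 1.001

The normal system XᵀX·[m, b]ᵀ = XᵀP is [[6, 764]; [764, 309594]]·[m, b]ᵀ = [748, 307841]ᵀ.
det = 6·309594 − 764² = 1273868.
m = (748·309594 − 764·307841)/1273868 = -903553/318467; b = (6·307841 − 764·748)/1273868 = 637787/636934.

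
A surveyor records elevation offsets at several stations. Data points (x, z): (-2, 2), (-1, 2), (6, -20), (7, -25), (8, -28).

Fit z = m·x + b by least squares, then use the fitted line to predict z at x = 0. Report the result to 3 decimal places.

ẑ = -2.637

MᵀM·[m, b]ᵀ = Mᵀz reads: 154·m + 18·b = -525;  18·m + 5·b = -69.
(Σx·x = 154, Σx = 18, Σ1 = 5, Σx·z = -525, Σz = -69.)
Eliminating b: 5·(row 1) − 18·(row 2) gives 446·m = 5·(-525) − 18·(-69) = -1383, so m = -1383/446.
Then b = ((-69) − 18·(-1383/446))/5 = -588/223.
At x = 0: ẑ = (-1383/446)·(0) + (-588/223)·(1) = -588/223.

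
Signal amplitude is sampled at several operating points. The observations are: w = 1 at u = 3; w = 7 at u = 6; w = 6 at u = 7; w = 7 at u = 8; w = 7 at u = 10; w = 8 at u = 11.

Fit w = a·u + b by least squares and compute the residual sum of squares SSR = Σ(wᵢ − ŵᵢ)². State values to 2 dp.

MᵀM·[a, b]ᵀ = Mᵀw reads: 379·a + 45·b = 301;  45·a + 6·b = 36.
Eliminating b: 6·(row 1) − 45·(row 2) gives 249·a = 6·301 − 45·36 = 186, so a = 62/83.
Then b = (36 − 45·(62/83))/6 = 33/83.
Residuals: -136/83, 176/83, 31/83, 52/83, -72/83, -51/83; SSR = 734/83.

SSR = 8.84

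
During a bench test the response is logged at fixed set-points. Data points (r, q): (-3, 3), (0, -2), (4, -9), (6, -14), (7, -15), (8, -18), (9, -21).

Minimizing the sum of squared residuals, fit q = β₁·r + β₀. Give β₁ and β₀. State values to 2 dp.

β₁ = -1.96, β₀ = -2.19

From the data, Σr·r = 255, Σr = 31, Σ1 = 7.
For Aᵀq: Σr·q = -567, Σq = -76.
Δ = 255·7 − 31² = 824.
β₁ = ((-567)·7 − 31·(-76))/824 = -1613/824; β₀ = (255·(-76) − 31·(-567))/824 = -1803/824.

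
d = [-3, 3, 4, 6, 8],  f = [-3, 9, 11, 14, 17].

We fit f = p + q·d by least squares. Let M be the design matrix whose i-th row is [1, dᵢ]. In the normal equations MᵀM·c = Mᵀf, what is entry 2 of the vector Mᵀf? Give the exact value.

300

Entry 2 ↔ basis d, so (Mᵀf)_{2} = Σᵢ (d)·fᵢ = (-3)·(-3) + (3)·(9) + (4)·(11) + (6)·(14) + (8)·(17) = 300.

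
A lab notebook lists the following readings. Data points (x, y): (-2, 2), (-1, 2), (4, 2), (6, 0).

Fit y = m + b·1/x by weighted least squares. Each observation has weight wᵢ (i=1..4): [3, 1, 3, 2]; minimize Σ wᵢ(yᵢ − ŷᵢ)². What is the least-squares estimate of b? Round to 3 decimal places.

b = -0.732

Normal-equation sums: Σwᵢ·1 = 9, Σwᵢ·1/x = -17/12, Σwᵢ·1/x·1/x = 287/144.
Moment sums: Σwᵢ·y = 14, Σwᵢ·1/x·y = -7/2.
Eliminating b: (287/144)·(row 1) − (-17/12)·(row 2) gives (1147/72)·m = (287/144)·14 − (-17/12)·(-7/2) = 413/18, so m = 1652/1147.
Then b = ((-7/2) − (-17/12)·(1652/1147))/(287/144) = -840/1147.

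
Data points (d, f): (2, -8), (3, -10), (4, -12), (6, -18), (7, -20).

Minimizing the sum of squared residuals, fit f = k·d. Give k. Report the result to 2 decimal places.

k = -3.00

The normal system AᵀA·[k]ᵀ = Aᵀf is [[114]]·[k]ᵀ = [-342]ᵀ.
Hence k = -342 / 114 ≈ -3.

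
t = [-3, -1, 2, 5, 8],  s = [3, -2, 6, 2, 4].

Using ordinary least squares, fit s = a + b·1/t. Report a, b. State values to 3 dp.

With design matrix A, AᵀA = [[5, -61/120]; [-61/120, 20401/14400]] and Aᵀs = [13, 49/10]ᵀ.
Eliminating b: (20401/14400)·(row 1) − (-61/120)·(row 2) gives (24571/3600)·a = (20401/14400)·13 − (-61/120)·(49/10) = 301081/14400, so a = 301081/98284.
Then b = ((49/10) − (-61/120)·(301081/98284))/(20401/14400) = 111990/24571.

a = 3.063, b = 4.558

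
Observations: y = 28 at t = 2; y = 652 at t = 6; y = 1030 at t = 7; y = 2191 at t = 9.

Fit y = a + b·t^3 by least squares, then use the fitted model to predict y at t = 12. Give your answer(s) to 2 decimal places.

From the data, Σ1 = 4, Σt^3 = 1296, Σt^3·t^3 = 695810.
For Mᵀy: Σy = 3901, Σt^3·y = 2091585.
Determinant 4·695810 − 1296² = 1103624.
a = (3901·695810 − 1296·2091585)/1103624 = 1830325/551812; b = (4·2091585 − 1296·3901)/1103624 = 827661/275906.
At t = 12: ŷ = (1830325/551812)·(1) + (827661/275906)·(1728) = 2862226741/551812.

ŷ = 5186.96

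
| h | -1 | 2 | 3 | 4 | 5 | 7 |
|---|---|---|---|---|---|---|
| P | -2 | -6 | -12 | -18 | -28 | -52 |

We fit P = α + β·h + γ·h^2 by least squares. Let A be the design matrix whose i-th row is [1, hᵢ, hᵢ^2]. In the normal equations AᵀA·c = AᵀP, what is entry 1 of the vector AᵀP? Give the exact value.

Entry 1 ↔ basis 1, so (AᵀP)_{1} = Σᵢ Pᵢ = (1)·(-2) + (1)·(-6) + (1)·(-12) + (1)·(-18) + (1)·(-28) + (1)·(-52) = -118.

-118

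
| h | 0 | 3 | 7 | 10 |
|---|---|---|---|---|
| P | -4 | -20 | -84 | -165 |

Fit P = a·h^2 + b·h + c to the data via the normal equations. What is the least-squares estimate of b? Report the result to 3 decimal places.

From the data, Σh^2·h^2 = 12482, Σh^2·h = 1370, Σh^2 = 158, Σh·h = 158, Σh = 20, Σ1 = 4.
Right-hand side: Σh^2·P = -20796, Σh·P = -2298, ΣP = -273.
Row-reducing yields a = -65/42, b = -743/1218, c = -118/29.

b = -0.610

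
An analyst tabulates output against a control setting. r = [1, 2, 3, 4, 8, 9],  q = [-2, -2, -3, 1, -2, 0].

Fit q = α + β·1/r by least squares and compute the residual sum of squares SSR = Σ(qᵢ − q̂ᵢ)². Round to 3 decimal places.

SSR = 9.850

Forming MᵀM = [[6, 167/72]; [167/72, 7525/5184]] and Mᵀq = [-8, -4]ᵀ gives MᵀM·[α, β]ᵀ = Mᵀq.
det = 6·(7525/5184) − (167/72)² = 17261/5184.
α = ((-8)·(7525/5184) − (167/72)·(-4))/(17261/5184) = -12104/17261; β = (6·(-4) − (167/72)·(-8))/(17261/5184) = -28224/17261.
Residuals: 5806/17261, -8306/17261, -30271/17261, 36421/17261, -18890/17261, 15240/17261; SSR = 170014/17261.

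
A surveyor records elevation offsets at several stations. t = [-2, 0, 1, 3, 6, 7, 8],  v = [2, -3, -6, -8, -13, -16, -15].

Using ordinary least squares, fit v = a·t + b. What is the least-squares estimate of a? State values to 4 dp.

a = -1.7173

Entries of MᵀM: Σt·t = 163, Σt = 23, Σ1 = 7.
And Σt·v = -344, Σv = -59.
Eliminating b: 7·(row 1) − 23·(row 2) gives 612·a = 7·(-344) − 23·(-59) = -1051, so a = -1051/612.
Then b = ((-59) − 23·(-1051/612))/7 = -1705/612.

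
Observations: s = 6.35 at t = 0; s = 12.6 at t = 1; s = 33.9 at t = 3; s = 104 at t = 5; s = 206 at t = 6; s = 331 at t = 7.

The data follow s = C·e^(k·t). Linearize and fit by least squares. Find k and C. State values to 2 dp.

Taking logs, ln s = k·t + ln C, so regress ln s on t.
Sums: Σt = 22.0000, Σ(t)² = 120.0000, Σln s = 23.6800, Σt·ln s = 108.9080.
Normal system: [[120.0000, 22.0000]; [22.0000, 6]]·[k, ln C]ᵀ = [108.9080, 23.6800]ᵀ.
Slope k = (n·Σt·ln s − Σt·Σln s)/(n·Σ(t)² − (Σt)²) = (6·108.9080 − 22.0000·23.6800)/236.0000 = 0.56139; ln C = (Σln s − k·Σt)/n = 1.88821, so C = exp(1.88821) = 6.60756.

k = 0.56, C = 6.61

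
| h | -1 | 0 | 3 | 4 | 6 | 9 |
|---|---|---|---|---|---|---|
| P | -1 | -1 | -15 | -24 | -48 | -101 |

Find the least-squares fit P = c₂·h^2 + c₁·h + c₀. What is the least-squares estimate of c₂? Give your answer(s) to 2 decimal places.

The normal equations are: 8195·c₂ + 1035·c₁ + 143·c₀ = -10429;  1035·c₂ + 143·c₁ + 21·c₀ = -1337;  143·c₂ + 21·c₁ + 6·c₀ = -190.
Inverting the 3×3 Gram matrix, [c₂, c₁, c₀]ᵀ = [-152737/140984, -188537/140984, -82191/70492]ᵀ.

c₂ = -1.08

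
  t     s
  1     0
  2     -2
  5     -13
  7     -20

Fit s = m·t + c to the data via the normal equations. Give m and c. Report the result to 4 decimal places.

Compute the Gram sums: Σt·t = 79, Σt = 15, Σ1 = 4.
For Xᵀs: Σt·s = -209, Σs = -35.
XᵀX·[m, c]ᵀ = Xᵀs becomes [[79, 15]; [15, 4]]·[m, c]ᵀ = [-209, -35]ᵀ.
Eliminating c: 4·(row 1) − 15·(row 2) gives 91·m = 4·(-209) − 15·(-35) = -311, so m = -311/91.
Then c = ((-35) − 15·(-311/91))/4 = 370/91.

m = -3.4176, c = 4.0659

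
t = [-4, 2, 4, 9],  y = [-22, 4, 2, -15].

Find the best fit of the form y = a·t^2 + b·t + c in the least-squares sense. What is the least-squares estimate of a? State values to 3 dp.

Normal-equation sums: Σt^2·t^2 = 7089, Σt^2·t = 737, Σt^2 = 117, Σt·t = 117, Σt = 11, Σ1 = 4.
Moment sums: Σt^2·y = -1519, Σt·y = -31, Σy = -31.
AᵀA·[a, b, c]ᵀ = Aᵀy becomes [[7089, 737, 117]; [737, 117, 11]; [117, 11, 4]]·[a, b, c]ᵀ = [-1519, -31, -31]ᵀ.
Inverting the 3×3 Gram matrix, [a, b, c]ᵀ = [-37820/72829, 226579/72829, -81282/72829]ᵀ.

a = -0.519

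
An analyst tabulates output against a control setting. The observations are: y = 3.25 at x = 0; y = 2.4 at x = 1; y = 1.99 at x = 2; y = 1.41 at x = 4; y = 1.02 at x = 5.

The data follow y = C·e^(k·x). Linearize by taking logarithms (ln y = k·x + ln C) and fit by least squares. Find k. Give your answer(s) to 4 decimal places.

Taking logs, ln y = k·x + ln C, so regress ln y on x.
Σx = 12.0000, Σ(x)² = 46.0000, Σln y = 3.1057, Σx·ln y = 3.7251.
Normal system: [[46.0000, 12.0000]; [12.0000, 5]]·[k, ln C]ᵀ = [3.7251, 3.1057]ᵀ.
Solving (det = 86.0000): k = -0.21677, ln C = 1.14138.

k = -0.2168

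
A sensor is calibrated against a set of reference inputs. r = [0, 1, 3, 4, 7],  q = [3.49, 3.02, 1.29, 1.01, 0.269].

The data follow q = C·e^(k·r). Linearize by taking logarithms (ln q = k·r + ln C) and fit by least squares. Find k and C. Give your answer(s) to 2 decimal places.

k = -0.37, C = 3.98

With ln qᵢ as the transformed response and rᵢ as the regressor:
AᵀA = [[75.0000, 15.0000]; [15.0000, 5]], rhs = [-7.2823, 1.3067]ᵀ  (here Σr = 15.0000, Σ(r)² = 75.0000, Σln q = 1.3067, Σr·ln q = -7.2823).
Solving (det = 150.0000): k = -0.37341, ln C = 1.38159, so C = exp(1.38159) = 3.98121.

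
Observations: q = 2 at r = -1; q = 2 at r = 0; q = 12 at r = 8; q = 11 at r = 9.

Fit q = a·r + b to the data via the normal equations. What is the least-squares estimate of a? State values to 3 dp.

a = 1.037

Setting ∂/∂a … = 0 gives: 146·a + 16·b = 193;  16·a + 4·b = 27.
(Σr·r = 146, Σr = 16, Σ1 = 4, Σr·q = 193, Σq = 27.)
Eliminating b: 4·(row 1) − 16·(row 2) gives 328·a = 4·193 − 16·27 = 340, so a = 85/82.
Then b = (27 − 16·(85/82))/4 = 427/164.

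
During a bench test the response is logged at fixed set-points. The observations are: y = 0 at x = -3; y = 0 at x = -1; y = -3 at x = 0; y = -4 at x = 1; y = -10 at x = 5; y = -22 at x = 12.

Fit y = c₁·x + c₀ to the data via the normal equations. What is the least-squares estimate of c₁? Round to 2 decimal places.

c₁ = -1.54

Entries of AᵀA: Σx·x = 180, Σx = 14, Σ1 = 6.
Right-hand side: Σx·y = -318, Σy = -39.
AᵀA·[c₁, c₀]ᵀ = Aᵀy becomes [[180, 14]; [14, 6]]·[c₁, c₀]ᵀ = [-318, -39]ᵀ.
Eliminating c₀: 6·(row 1) − 14·(row 2) gives 884·c₁ = 6·(-318) − 14·(-39) = -1362, so c₁ = -681/442.
Then c₀ = ((-39) − 14·(-681/442))/6 = -642/221.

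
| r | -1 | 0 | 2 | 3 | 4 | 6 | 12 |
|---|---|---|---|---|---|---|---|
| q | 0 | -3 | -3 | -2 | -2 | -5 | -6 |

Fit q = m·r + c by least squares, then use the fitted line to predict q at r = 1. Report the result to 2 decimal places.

From the data, Σr·r = 210, Σr = 26, Σ1 = 7.
For Mᵀq: Σr·q = -122, Σq = -21.
Determinant 210·7 − 26² = 794.
m = ((-122)·7 − 26·(-21))/794 = -154/397; c = (210·(-21) − 26·(-122))/794 = -619/397.
At r = 1: q̂ = (-154/397)·(1) + (-619/397)·(1) = -773/397.

q̂ = -1.95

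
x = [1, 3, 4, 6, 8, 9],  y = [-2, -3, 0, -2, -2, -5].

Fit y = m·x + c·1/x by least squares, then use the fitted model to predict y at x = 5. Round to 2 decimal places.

ŷ = -2.12

The normal system MᵀM·[m, c]ᵀ = Mᵀy is [[207, 6]; [6, 6373/5184]]·[m, c]ᵀ = [-84, -149/36]ᵀ.
Eliminating c: (6373/5184)·(row 1) − 6·(row 2) gives (125843/576)·m = (6373/5184)·(-84) − 6·(-149/36) = -33883/432, so m = -135532/377529.
Then c = ((-149/36) − 6·(-135532/377529))/(6373/5184) = -203184/125843.
At x = 5: ŷ = (-135532/377529)·(5) + (-203184/125843)·(1/5) = -3997852/1887645.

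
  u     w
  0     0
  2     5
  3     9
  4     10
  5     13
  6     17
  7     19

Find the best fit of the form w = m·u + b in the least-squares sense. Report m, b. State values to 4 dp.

Entries of XᵀX: Σu·u = 139, Σu = 27, Σ1 = 7.
Moment sums: Σu·w = 377, Σw = 73.
Normal equations: [[139, 27]; [27, 7]]·[m, b]ᵀ = [377, 73]ᵀ.
Δ = 139·7 − 27² = 244.
m = (377·7 − 27·73)/244 = 167/61; b = (139·73 − 27·377)/244 = -8/61.

m = 2.7377, b = -0.1311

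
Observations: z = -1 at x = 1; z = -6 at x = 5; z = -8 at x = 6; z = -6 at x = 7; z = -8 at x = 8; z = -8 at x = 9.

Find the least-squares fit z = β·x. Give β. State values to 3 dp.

Sums needed: Σx·x = 256.
Right-hand side: Σx·z = -257.
So MᵀM·[β]ᵀ = Mᵀz: [[256]]·[β]ᵀ = [-257]ᵀ.
β = (-257)/256 = -1.00391.

β = -1.004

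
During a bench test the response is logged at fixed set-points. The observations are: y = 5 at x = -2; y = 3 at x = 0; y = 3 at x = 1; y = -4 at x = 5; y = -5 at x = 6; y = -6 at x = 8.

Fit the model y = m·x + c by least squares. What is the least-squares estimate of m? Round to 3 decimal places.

Compute the Gram sums: Σx·x = 130, Σx = 18, Σ1 = 6.
Moment sums: Σx·y = -105, Σy = -4.
MᵀM·[m, c]ᵀ = Mᵀy becomes [[130, 18]; [18, 6]]·[m, c]ᵀ = [-105, -4]ᵀ.
det = 130·6 − 18² = 456.
m = ((-105)·6 − 18·(-4))/456 = -93/76; c = (130·(-4) − 18·(-105))/456 = 685/228.

m = -1.224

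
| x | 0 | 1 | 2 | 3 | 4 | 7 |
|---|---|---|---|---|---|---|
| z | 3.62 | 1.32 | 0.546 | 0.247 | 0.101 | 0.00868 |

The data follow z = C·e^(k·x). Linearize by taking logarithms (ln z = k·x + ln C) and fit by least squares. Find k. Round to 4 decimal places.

k = -0.8541

Taking logs, ln z = k·x + ln C, so regress ln z on x.
AᵀA = [[79.0000, 17.0000]; [17.0000, 6]], rhs = [-47.5254, -7.4788]ᵀ  (here Σx = 17.0000, Σ(x)² = 79.0000, Σln z = -7.4788, Σx·ln z = -47.5254).
Solving (det = 185.0000): k = -0.85413, ln C = 1.17357.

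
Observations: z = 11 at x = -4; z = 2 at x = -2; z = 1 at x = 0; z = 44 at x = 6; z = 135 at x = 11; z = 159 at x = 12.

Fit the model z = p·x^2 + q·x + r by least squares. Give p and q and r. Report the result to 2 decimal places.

With design matrix M, MᵀM = [[36945, 3203, 321]; [3203, 321, 23]; [321, 23, 6]] and Mᵀz = [40999, 3609, 352]ᵀ.
Row-reducing yields p = 176006/178177, q = 238148/178177, r = 123829/178177.

p = 0.99, q = 1.34, r = 0.69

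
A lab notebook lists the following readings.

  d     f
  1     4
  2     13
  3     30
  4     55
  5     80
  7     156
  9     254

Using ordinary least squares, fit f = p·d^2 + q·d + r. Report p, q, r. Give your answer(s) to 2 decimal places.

p = 2.97, q = 1.66, r = -1.18

Entries of MᵀM: Σd^2·d^2 = 9941, Σd^2·d = 1297, Σd^2 = 185, Σd·d = 185, Σd = 31, Σ1 = 7.
And Σd^2·f = 31424, Σd·f = 4118, Σf = 592.
So MᵀM·[p, q, r]ᵀ = Mᵀf: [[9941, 1297, 185]; [1297, 185, 31]; [185, 31, 7]]·[p, q, r]ᵀ = [31424, 4118, 592]ᵀ.
Row-reducing yields p = 66592/22449, q = 37267/22449, r = -8809/7483.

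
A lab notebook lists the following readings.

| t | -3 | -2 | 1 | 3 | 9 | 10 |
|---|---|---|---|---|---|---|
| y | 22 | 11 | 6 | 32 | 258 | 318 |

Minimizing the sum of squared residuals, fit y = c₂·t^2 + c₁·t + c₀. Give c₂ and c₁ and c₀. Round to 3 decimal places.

Entries of XᵀX: Σt^2·t^2 = 16740, Σt^2·t = 1722, Σt^2 = 204, Σt·t = 204, Σt = 18, Σ1 = 6.
For Xᵀy: Σt^2·y = 53234, Σt·y = 5516, Σy = 647.
Normal equations: [[16740, 1722, 204]; [1722, 204, 18]; [204, 18, 6]]·[c₂, c₁, c₀]ᵀ = [53234, 5516, 647]ᵀ.
Solving the 3×3 system (Gaussian elimination) gives c₂ = 4781/1590, c₁ = 6289/3975, c₀ = 2257/2650.

c₂ = 3.007, c₁ = 1.582, c₀ = 0.852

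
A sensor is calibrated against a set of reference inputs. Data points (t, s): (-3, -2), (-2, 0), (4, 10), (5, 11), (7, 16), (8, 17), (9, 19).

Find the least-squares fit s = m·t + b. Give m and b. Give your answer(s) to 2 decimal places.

Normal-equation sums: Σt·t = 248, Σt = 28, Σ1 = 7.
Right-hand side: Σt·s = 520, Σs = 71.
det = 248·7 − 28² = 952.
m = (520·7 − 28·71)/952 = 59/34; b = (248·71 − 28·520)/952 = 381/119.

m = 1.74, b = 3.20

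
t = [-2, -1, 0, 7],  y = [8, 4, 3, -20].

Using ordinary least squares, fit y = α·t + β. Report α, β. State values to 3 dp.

α = -3.100, β = 1.850

Entries of XᵀX: Σt·t = 54, Σt = 4, Σ1 = 4.
Moment sums: Σt·y = -160, Σy = -5.
XᵀX·[α, β]ᵀ = Xᵀy becomes [[54, 4]; [4, 4]]·[α, β]ᵀ = [-160, -5]ᵀ.
det = 54·4 − 4² = 200.
α = ((-160)·4 − 4·(-5))/200 = -31/10; β = (54·(-5) − 4·(-160))/200 = 37/20.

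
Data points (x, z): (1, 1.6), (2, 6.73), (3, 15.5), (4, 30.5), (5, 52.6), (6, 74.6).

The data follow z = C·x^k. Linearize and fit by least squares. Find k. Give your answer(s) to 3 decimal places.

Linearized form: ln z = k·ln x + ln C. From the 6 transformed points,
Sums: Σln x = 6.5793, Σ(ln x)² = 9.4099, Σln z = 16.8100, Σln x·ln z = 23.1747.
Normal system: [[9.4099, 6.5793]; [6.5793, 6]]·[k, ln C]ᵀ = [23.1747, 16.8100]ᵀ.
Δ = 9.4099·6 − (6.5793)² = 13.1729; k = (23.1747·6 − 6.5793·16.8100)/13.1729 = 2.15981, ln C = (9.4099·16.8100 − 6.5793·23.1747)/13.1729 = 0.43334.

k = 2.160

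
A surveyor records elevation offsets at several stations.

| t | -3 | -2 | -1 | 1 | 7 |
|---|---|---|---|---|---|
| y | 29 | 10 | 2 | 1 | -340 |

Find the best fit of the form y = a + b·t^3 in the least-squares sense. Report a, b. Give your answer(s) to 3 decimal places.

Normal-equation sums: Σ1 = 5, Σt^3 = 308, Σt^3·t^3 = 118444.
Moment sums: Σy = -298, Σt^3·y = -117484.
det = 5·118444 − 308² = 497356.
a = ((-298)·118444 − 308·(-117484))/497356 = 222190/124339; b = (5·(-117484) − 308·(-298))/497356 = -123909/124339.

a = 1.787, b = -0.997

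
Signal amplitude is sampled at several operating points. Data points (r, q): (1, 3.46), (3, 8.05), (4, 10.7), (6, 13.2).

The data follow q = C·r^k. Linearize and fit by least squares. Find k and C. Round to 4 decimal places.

Let Y = ln q. Fitting Y = k·ln r + ln C by least squares:
AᵀA = [[6.3392, 4.2767]; [4.2767, 4]], rhs = [10.2003, 8.2774]ᵀ  (here Σln r = 4.2767, Σ(ln r)² = 6.3392, Σln q = 8.2774, Σln r·ln q = 10.2003).
Solving (det = 7.0668): k = 0.76437, ln C = 1.25211, so C = exp(1.25211) = 3.49772.

k = 0.7644, C = 3.4977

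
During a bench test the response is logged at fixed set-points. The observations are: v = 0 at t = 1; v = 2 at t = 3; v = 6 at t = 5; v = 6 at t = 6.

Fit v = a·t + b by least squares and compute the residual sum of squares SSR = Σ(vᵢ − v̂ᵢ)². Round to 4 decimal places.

From the data, Σt·t = 71, Σt = 15, Σ1 = 4.
And Σt·v = 72, Σv = 14.
Δ = 71·4 − 15² = 59.
a = (72·4 − 15·14)/59 = 78/59; b = (71·14 − 15·72)/59 = -86/59.
Residuals: 8/59, -30/59, 50/59, -28/59; SSR = 72/59.

SSR = 1.2203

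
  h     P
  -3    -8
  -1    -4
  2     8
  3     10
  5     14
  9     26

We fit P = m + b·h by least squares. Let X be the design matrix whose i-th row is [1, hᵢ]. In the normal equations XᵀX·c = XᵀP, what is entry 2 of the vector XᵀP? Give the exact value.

378

Entry 2 ↔ basis h, so (XᵀP)_{2} = Σᵢ (h)·Pᵢ = (-3)·(-8) + (-1)·(-4) + (2)·(8) + (3)·(10) + (5)·(14) + (9)·(26) = 378.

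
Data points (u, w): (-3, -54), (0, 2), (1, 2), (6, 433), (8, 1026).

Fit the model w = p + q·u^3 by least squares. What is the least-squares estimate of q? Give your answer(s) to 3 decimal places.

Sums needed: Σ1 = 5, Σu^3 = 702, Σu^3·u^3 = 309530.
And Σw = 1409, Σu^3·w = 620300.
Determinant 5·309530 − 702² = 1054846.
p = (1409·309530 − 702·620300)/1054846 = 26045/40571; q = (5·620300 − 702·1409)/1054846 = 1056191/527423.

q = 2.003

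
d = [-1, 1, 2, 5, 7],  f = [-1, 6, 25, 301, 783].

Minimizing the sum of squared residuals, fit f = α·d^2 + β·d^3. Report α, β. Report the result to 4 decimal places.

The normal equations are: 3044·α + 19964·β = 45997;  19964·α + 133340·β = 306401.
det = 3044·133340 − 19964² = 7325664.
α = (45997·133340 − 19964·306401)/7325664 = 1015651/457854; β = (3044·306401 − 19964·45997)/7325664 = 1800067/915708.

α = 2.2183, β = 1.9658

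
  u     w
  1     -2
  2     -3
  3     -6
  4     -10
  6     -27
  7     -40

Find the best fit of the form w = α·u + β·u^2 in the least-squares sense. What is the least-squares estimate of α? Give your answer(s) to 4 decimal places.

Entries of MᵀM: Σu·u = 115, Σu·u^2 = 659, Σu^2·u^2 = 4051.
Moment sums: Σu·w = -508, Σu^2·w = -3160.
So MᵀM·[α, β]ᵀ = Mᵀw: [[115, 659]; [659, 4051]]·[α, β]ᵀ = [-508, -3160]ᵀ.
Eliminating β: 4051·(row 1) − 659·(row 2) gives 31584·α = 4051·(-508) − 659·(-3160) = 24532, so α = 6133/7896.
Then β = ((-3160) − 659·(6133/7896))/4051 = -7157/7896.

α = 0.7767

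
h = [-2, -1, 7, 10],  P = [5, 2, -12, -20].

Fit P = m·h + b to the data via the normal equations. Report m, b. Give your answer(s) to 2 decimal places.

m = -1.99, b = 0.70

With design matrix X, XᵀX = [[154, 14]; [14, 4]] and XᵀP = [-296, -25]ᵀ.
det = 154·4 − 14² = 420.
m = ((-296)·4 − 14·(-25))/420 = -139/70; b = (154·(-25) − 14·(-296))/420 = 7/10.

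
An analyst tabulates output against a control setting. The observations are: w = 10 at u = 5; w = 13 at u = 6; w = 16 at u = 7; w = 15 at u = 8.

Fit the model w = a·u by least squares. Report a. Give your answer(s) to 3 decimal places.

The normal equations are: 174·a = 360.
a = 360/174 = 2.06897.

a = 2.069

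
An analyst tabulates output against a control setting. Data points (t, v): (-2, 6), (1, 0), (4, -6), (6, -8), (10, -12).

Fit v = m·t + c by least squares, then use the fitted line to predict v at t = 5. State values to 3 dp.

Entries of AᵀA: Σt·t = 157, Σt = 19, Σ1 = 5.
Moment sums: Σt·v = -204, Σv = -20.
Eliminating c: 5·(row 1) − 19·(row 2) gives 424·m = 5·(-204) − 19·(-20) = -640, so m = -80/53.
Then c = ((-20) − 19·(-80/53))/5 = 92/53.
At t = 5: v̂ = (-80/53)·(5) + (92/53)·(1) = -308/53.

v̂ = -5.811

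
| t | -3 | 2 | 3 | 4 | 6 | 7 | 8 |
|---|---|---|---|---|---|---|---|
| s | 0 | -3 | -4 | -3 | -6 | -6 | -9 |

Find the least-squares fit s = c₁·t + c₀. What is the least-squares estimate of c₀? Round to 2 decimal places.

Sums needed: Σt·t = 187, Σt = 27, Σ1 = 7.
Right-hand side: Σt·s = -180, Σs = -31.
Normal equations: [[187, 27]; [27, 7]]·[c₁, c₀]ᵀ = [-180, -31]ᵀ.
Determinant 187·7 − 27² = 580.
c₁ = ((-180)·7 − 27·(-31))/580 = -423/580; c₀ = (187·(-31) − 27·(-180))/580 = -937/580.

c₀ = -1.62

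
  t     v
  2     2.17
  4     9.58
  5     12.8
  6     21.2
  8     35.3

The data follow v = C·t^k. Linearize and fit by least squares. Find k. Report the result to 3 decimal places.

k = 2.013

Taking logs, ln v = k·ln t + ln C, so regress ln v on ln t.
XᵀX = [[12.5270, 7.5601]; [7.5601, 5]], rhs = [20.6557, 12.2017]ᵀ  (here Σln t = 7.5601, Σ(ln t)² = 12.5270, Σln v = 12.2017, Σln t·ln v = 20.6557).
Solving (det = 5.4804): k = 2.01306, ln C = -0.60343.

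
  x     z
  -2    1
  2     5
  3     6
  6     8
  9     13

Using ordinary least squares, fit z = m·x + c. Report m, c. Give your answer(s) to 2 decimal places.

The normal system AᵀA·[m, c]ᵀ = Aᵀz is [[134, 18]; [18, 5]]·[m, c]ᵀ = [191, 33]ᵀ.
Determinant 134·5 − 18² = 346.
m = (191·5 − 18·33)/346 = 361/346; c = (134·33 − 18·191)/346 = 492/173.

m = 1.04, c = 2.84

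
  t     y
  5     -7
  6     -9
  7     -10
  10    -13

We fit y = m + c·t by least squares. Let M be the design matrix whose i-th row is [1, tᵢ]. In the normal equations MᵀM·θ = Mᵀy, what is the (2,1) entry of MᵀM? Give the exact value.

Row 2 ↔ basis t, column 1 ↔ basis 1, so (MᵀM)_{2,1} = Σᵢ t = (5)·(1) + (6)·(1) + (7)·(1) + (10)·(1) = 28.

28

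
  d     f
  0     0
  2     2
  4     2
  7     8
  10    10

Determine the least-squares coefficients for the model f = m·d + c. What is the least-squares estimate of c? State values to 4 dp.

c = -0.4620

Sums needed: Σd·d = 169, Σd = 23, Σ1 = 5.
Right-hand side: Σd·f = 168, Σf = 22.
MᵀM·[m, c]ᵀ = Mᵀf becomes [[169, 23]; [23, 5]]·[m, c]ᵀ = [168, 22]ᵀ.
Eliminating c: 5·(row 1) − 23·(row 2) gives 316·m = 5·168 − 23·22 = 334, so m = 167/158.
Then c = (22 − 23·(167/158))/5 = -73/158.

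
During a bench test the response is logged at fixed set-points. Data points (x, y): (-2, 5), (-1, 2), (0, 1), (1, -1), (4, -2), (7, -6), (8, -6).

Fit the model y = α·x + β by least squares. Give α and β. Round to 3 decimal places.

AᵀA·[α, β]ᵀ = Aᵀy reads: 135·α + 17·β = -111;  17·α + 7·β = -7.
Eliminating β: 7·(row 1) − 17·(row 2) gives 656·α = 7·(-111) − 17·(-7) = -658, so α = -329/328.
Then β = ((-7) − 17·(-329/328))/7 = 471/328.

α = -1.003, β = 1.436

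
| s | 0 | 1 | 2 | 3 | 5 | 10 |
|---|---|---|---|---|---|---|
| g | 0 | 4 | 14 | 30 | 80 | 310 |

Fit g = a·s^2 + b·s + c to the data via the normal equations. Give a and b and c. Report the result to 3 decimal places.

a = 3.000, b = 1.000, c = 0.000

With design matrix A, AᵀA = [[10723, 1161, 139]; [1161, 139, 21]; [139, 21, 6]] and Aᵀg = [33330, 3622, 438]ᵀ.
Solving the 3×3 system (Gaussian elimination) gives a = 3, b = 1, c = 0.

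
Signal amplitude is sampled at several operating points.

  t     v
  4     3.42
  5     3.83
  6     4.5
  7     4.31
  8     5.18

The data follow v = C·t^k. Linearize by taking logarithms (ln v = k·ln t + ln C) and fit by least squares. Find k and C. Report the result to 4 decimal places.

k = 0.5490, C = 1.5982

Let Y = ln v. Fitting Y = k·ln t + ln C by least squares:
Σln t = 8.8128, Σ(ln t)² = 15.8331, Σln v = 7.1823, Σln t·ln v = 12.8240.
Equations: 15.8331·k + 8.8128·ln C = 12.8240;  8.8128·k + 5·ln C = 7.1823.
Slope k = (n·Σln t·ln v − Σln t·Σln v)/(n·Σ(ln t)² − (Σln t)²) = (5·12.8240 − 8.8128·7.1823)/1.4995 = 0.54895; ln C = (Σln v − k·Σln t)/n = 0.46890, so C = exp(0.46890) = 1.59824.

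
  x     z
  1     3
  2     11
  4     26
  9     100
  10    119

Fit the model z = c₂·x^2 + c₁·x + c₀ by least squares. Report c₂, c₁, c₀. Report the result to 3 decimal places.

Normal-equation sums: Σx^2·x^2 = 16834, Σx^2·x = 1802, Σx^2 = 202, Σx·x = 202, Σx = 26, Σ1 = 5.
For Mᵀz: Σx^2·z = 20463, Σx·z = 2219, Σz = 259.
So MᵀM·[c₂, c₁, c₀]ᵀ = Mᵀz: [[16834, 1802, 202]; [1802, 202, 26]; [202, 26, 5]]·[c₂, c₁, c₀]ᵀ = [20463, 2219, 259]ᵀ.
Inverting the 3×3 Gram matrix, [c₂, c₁, c₀]ᵀ = [7759/9042, 15380/4521, -840/1507]ᵀ.

c₂ = 0.858, c₁ = 3.402, c₀ = -0.557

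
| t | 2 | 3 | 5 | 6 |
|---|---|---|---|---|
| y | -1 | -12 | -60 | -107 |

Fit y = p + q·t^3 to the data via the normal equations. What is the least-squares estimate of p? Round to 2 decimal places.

Compute the Gram sums: Σ1 = 4, Σt^3 = 376, Σt^3·t^3 = 63074.
Moment sums: Σy = -180, Σt^3·y = -30944.
Eliminating q: 63074·(row 1) − 376·(row 2) gives 110920·p = 63074·(-180) − 376·(-30944) = 281624, so p = 749/295.
Then q = ((-30944) − 376·(749/295))/63074 = -7012/13865.

p = 2.54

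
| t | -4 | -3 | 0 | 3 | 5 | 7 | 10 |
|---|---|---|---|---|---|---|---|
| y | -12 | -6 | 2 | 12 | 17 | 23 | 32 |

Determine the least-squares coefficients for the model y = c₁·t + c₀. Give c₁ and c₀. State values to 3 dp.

With design matrix X, XᵀX = [[208, 18]; [18, 7]] and Xᵀy = [668, 68]ᵀ.
Δ = 208·7 − 18² = 1132.
c₁ = (668·7 − 18·68)/1132 = 863/283; c₀ = (208·68 − 18·668)/1132 = 530/283.

c₁ = 3.049, c₀ = 1.873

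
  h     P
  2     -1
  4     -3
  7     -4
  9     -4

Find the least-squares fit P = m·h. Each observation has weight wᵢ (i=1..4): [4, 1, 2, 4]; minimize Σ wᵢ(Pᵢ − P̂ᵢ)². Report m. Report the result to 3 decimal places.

m = -0.485

Sums needed: Σwᵢ·h·h = 454.
Right-hand side: Σwᵢ·h·P = -220.
Hence m = -220 / 454 ≈ -0.484581.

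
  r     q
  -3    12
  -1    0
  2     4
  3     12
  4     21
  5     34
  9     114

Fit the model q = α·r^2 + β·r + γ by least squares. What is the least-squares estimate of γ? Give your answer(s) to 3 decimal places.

γ = -1.306

Compute the Gram sums: Σr^2·r^2 = 7621, Σr^2·r = 925, Σr^2 = 145, Σr·r = 145, Σr = 19, Σ1 = 7.
For Mᵀq: Σr^2·q = 10652, Σr·q = 1288, Σq = 197.
MᵀM·[α, β, γ]ᵀ = Mᵀq becomes [[7621, 925, 145]; [925, 145, 19]; [145, 19, 7]]·[α, β, γ]ᵀ = [10652, 1288, 197]ᵀ.
Inverting the 3×3 Gram matrix, [α, β, γ]ᵀ = [249233/173814, -16247/173814, -37827/28969]ᵀ.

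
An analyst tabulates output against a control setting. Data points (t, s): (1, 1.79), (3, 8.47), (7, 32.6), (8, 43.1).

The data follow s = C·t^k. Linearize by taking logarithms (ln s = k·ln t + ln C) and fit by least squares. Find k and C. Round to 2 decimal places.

Let Y = ln s. Fitting Y = k·ln t + ln C by least squares:
Σln t = 5.1240, Σ(ln t)² = 9.3176, Σln s = 9.9666, Σln t·ln s = 16.9534.
Normal system: [[9.3176, 5.1240]; [5.1240, 4]]·[k, ln C]ᵀ = [16.9534, 9.9666]ᵀ.
Slope k = (n·Σln t·ln s − Σln t·Σln s)/(n·Σ(ln t)² − (Σln t)²) = (4·16.9534 − 5.1240·9.9666)/11.0154 = 1.52017; ln C = (Σln s − k·Σln t)/n = 0.54432, so C = exp(0.54432) = 1.72344.

k = 1.52, C = 1.72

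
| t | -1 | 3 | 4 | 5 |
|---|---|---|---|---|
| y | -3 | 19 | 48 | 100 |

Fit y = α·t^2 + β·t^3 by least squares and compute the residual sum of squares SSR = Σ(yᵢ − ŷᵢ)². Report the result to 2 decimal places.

The normal system AᵀA·[α, β]ᵀ = Aᵀy is [[963, 4391]; [4391, 20451]]·[α, β]ᵀ = [3436, 16088]ᵀ.
Eliminating β: 20451·(row 1) − 4391·(row 2) gives 413432·α = 20451·3436 − 4391·16088 = -372772, so α = -93193/103358.
Then β = (16088 − 4391·(-93193/103358))/20451 = 101317/103358.
Residuals: -57782/51679, 33490/51679, -16008/51679, 500/51679; SSR = 91272/51679.

SSR = 1.77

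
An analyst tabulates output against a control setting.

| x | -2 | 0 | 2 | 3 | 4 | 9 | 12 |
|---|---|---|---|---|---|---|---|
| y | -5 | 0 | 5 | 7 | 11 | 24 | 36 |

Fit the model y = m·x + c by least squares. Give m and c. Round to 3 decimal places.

m = 2.884, c = -0.391

Entries of AᵀA: Σx·x = 258, Σx = 28, Σ1 = 7.
Right-hand side: Σx·y = 733, Σy = 78.
AᵀA·[m, c]ᵀ = Aᵀy becomes [[258, 28]; [28, 7]]·[m, c]ᵀ = [733, 78]ᵀ.
det = 258·7 − 28² = 1022.
m = (733·7 − 28·78)/1022 = 421/146; c = (258·78 − 28·733)/1022 = -200/511.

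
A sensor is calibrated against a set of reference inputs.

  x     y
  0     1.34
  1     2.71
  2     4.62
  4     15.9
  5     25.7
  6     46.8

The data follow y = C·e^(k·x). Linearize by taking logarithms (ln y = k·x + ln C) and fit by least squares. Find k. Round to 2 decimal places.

With ln yᵢ as the transformed response and xᵢ as the regressor:
AᵀA = [[82.0000, 18.0000]; [18.0000, 6]], rhs = [54.4308, 12.6787]ᵀ  (here Σx = 18.0000, Σ(x)² = 82.0000, Σln y = 12.6787, Σx·ln y = 54.4308).
Δ = 82.0000·6 − (18.0000)² = 168.0000; k = (54.4308·6 − 18.0000·12.6787)/168.0000 = 0.58552, ln C = (82.0000·12.6787 − 18.0000·54.4308)/168.0000 = 0.35655.

k = 0.59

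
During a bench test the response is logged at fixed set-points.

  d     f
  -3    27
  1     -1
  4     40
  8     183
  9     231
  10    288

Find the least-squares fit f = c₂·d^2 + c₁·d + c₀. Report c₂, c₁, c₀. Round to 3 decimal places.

c₂ = 3.019, c₁ = -1.048, c₀ = -3.302

Setting ∂/∂c₂ … = 0 gives: 20995·c₂ + 2279·c₁ + 271·c₀ = 60105;  2279·c₂ + 271·c₁ + 29·c₀ = 6501;  271·c₂ + 29·c₁ + 6·c₀ = 768.
(Σd^2·d^2 = 20995, Σd^2·d = 2279, Σd^2 = 271, Σd·d = 271, Σd = 29, Σ1 = 6, Σd^2·f = 60105, Σd·f = 6501, Σf = 768.)
Solving the 3×3 system (Gaussian elimination) gives c₂ = 124477/41228, c₁ = -216079/206140, c₀ = -340377/103070.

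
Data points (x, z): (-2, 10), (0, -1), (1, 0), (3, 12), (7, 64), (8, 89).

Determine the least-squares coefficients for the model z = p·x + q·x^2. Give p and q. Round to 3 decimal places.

p = -1.415, q = 1.549

Compute the Gram sums: Σx·x = 127, Σx·x^2 = 875, Σx^2·x^2 = 6595.
For Aᵀz: Σx·z = 1176, Σx^2·z = 8980.
AᵀA·[p, q]ᵀ = Aᵀz becomes [[127, 875]; [875, 6595]]·[p, q]ᵀ = [1176, 8980]ᵀ.
Eliminating q: 6595·(row 1) − 875·(row 2) gives 71940·p = 6595·1176 − 875·8980 = -101780, so p = -5089/3597.
Then q = (8980 − 875·(-5089/3597))/6595 = 5573/3597.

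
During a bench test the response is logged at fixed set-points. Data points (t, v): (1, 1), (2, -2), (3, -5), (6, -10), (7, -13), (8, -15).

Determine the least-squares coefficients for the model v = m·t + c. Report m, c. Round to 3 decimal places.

m = -2.193, c = 2.534

Sums needed: Σt·t = 163, Σt = 27, Σ1 = 6.
Moment sums: Σt·v = -289, Σv = -44.
XᵀX·[m, c]ᵀ = Xᵀv becomes [[163, 27]; [27, 6]]·[m, c]ᵀ = [-289, -44]ᵀ.
Determinant 163·6 − 27² = 249.
m = ((-289)·6 − 27·(-44))/249 = -182/83; c = (163·(-44) − 27·(-289))/249 = 631/249.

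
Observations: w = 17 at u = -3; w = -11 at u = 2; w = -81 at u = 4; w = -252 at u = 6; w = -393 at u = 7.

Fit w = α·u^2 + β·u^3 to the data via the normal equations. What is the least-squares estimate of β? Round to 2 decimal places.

Sums needed: Σu^2·u^2 = 4050, Σu^2·u^3 = 25396, Σu^3·u^3 = 169194.
Right-hand side: Σu^2·w = -29516, Σu^3·w = -194962.
Normal equations: [[4050, 25396]; [25396, 169194]]·[α, β]ᵀ = [-29516, -194962]ᵀ.
Δ = 4050·169194 − 25396² = 40278884.
α = ((-29516)·169194 − 25396·(-194962))/40278884 = -10668788/10069721; β = (4050·(-194962) − 25396·(-29516))/40278884 = -10001941/10069721.

β = -0.99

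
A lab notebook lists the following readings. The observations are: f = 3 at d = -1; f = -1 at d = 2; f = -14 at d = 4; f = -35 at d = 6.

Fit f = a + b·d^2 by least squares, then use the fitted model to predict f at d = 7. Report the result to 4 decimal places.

Sums needed: Σ1 = 4, Σd^2 = 57, Σd^2·d^2 = 1569.
Moment sums: Σf = -47, Σd^2·f = -1485.
Determinant 4·1569 − 57² = 3027.
a = ((-47)·1569 − 57·(-1485))/3027 = 3634/1009; b = (4·(-1485) − 57·(-47))/3027 = -1087/1009.
At d = 7: f̂ = (3634/1009)·(1) + (-1087/1009)·(49) = -49629/1009.

f̂ = -49.1863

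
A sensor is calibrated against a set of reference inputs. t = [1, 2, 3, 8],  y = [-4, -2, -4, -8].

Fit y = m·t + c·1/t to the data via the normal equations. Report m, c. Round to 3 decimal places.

The normal equations are: 78·m + 4·c = -84;  4·m + (793/576)·c = -22/3.
(Σt·t = 78, Σt·1/t = 4, Σ1/t·1/t = 793/576, Σt·y = -84, Σ1/t·y = -22/3.)
det = 78·(793/576) − 4² = 8773/96.
m = ((-84)·(793/576) − 4·(-22/3))/(8773/96) = -8286/8773; c = (78·(-22/3) − 4·(-84))/(8773/96) = -22656/8773.

m = -0.944, c = -2.582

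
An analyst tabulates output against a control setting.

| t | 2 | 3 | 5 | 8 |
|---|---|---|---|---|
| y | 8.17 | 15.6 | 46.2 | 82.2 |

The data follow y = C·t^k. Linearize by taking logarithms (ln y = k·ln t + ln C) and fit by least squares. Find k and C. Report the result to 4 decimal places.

k = 1.7177, C = 2.5067

Let Y = ln y. Fitting Y = k·ln t + ln C by least squares:
XᵀX = [[8.6018, 5.4806]; [5.4806, 4]], rhs = [19.8116, 13.0899]ᵀ  (here Σln t = 5.4806, Σ(ln t)² = 8.6018, Σln y = 13.0899, Σln t·ln y = 19.8116).
Δ = 8.6018·4 − (5.4806)² = 4.3697; k = (19.8116·4 − 5.4806·13.0899)/4.3697 = 1.71768, ln C = (8.6018·13.0899 − 5.4806·19.8116)/4.3697 = 0.91898, so C = exp(0.91898) = 2.50672.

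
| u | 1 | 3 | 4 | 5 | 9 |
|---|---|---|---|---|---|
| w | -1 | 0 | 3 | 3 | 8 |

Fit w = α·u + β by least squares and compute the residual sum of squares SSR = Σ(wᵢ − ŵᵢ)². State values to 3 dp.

SSR = 1.909

Compute the Gram sums: Σu·u = 132, Σu = 22, Σ1 = 5.
Right-hand side: Σu·w = 98, Σw = 13.
Normal equations: [[132, 22]; [22, 5]]·[α, β]ᵀ = [98, 13]ᵀ.
Δ = 132·5 − 22² = 176.
α = (98·5 − 22·13)/176 = 51/44; β = (132·13 − 22·98)/176 = -5/2.
Residuals: 15/44, -43/44, 19/22, -13/44, 3/44; SSR = 21/11.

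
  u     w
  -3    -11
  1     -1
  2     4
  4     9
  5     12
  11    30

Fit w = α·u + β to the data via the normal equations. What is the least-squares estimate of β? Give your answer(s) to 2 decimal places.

β = -2.67

With design matrix X, XᵀX = [[176, 20]; [20, 6]] and Xᵀw = [466, 43]ᵀ.
Δ = 176·6 − 20² = 656.
α = (466·6 − 20·43)/656 = 121/41; β = (176·43 − 20·466)/656 = -219/82.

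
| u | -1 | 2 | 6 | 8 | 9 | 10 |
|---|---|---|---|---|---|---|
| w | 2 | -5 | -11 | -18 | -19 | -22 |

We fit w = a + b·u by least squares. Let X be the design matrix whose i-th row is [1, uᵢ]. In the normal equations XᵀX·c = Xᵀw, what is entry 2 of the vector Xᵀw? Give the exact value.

Entry 2 ↔ basis u, so (Xᵀw)_{2} = Σᵢ (u)·wᵢ = (-1)·(2) + (2)·(-5) + (6)·(-11) + (8)·(-18) + (9)·(-19) + (10)·(-22) = -613.

-613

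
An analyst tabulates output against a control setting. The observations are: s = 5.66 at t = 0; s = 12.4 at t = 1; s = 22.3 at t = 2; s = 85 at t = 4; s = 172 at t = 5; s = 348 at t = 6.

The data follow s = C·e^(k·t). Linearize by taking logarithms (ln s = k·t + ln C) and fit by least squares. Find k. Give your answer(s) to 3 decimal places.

Linearized form: ln s = k·t + ln C. From the 6 transformed points,
XᵀX = [[82.0000, 18.0000]; [18.0000, 6]], rhs = [87.3482, 22.7981]ᵀ  (here Σt = 18.0000, Σ(t)² = 82.0000, Σln s = 22.7981, Σt·ln s = 87.3482).
Solving (det = 168.0000): k = 0.67693, ln C = 1.76889.

k = 0.677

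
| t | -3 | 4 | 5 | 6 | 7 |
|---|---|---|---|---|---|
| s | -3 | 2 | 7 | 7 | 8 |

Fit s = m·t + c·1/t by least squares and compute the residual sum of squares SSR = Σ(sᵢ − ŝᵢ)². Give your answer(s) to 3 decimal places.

Normal-equation sums: Σt·t = 135, Σt·1/t = 5, Σ1/t·1/t = 46181/176400.
For Xᵀs: Σt·s = 150, Σ1/t·s = 547/105.
Determinant 135·(46181/176400) − 5² = 40543/3920.
m = (150·(46181/176400) − 5·(547/105))/(40543/3920) = 51830/40543; c = (135·(547/105) − 5·150)/(40543/3920) = -183120/40543.
Residuals: -27179/40543, -80454/40543, 61275/40543, 3341/40543, -12306/40543; SSR = 274493/40543.

SSR = 6.770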